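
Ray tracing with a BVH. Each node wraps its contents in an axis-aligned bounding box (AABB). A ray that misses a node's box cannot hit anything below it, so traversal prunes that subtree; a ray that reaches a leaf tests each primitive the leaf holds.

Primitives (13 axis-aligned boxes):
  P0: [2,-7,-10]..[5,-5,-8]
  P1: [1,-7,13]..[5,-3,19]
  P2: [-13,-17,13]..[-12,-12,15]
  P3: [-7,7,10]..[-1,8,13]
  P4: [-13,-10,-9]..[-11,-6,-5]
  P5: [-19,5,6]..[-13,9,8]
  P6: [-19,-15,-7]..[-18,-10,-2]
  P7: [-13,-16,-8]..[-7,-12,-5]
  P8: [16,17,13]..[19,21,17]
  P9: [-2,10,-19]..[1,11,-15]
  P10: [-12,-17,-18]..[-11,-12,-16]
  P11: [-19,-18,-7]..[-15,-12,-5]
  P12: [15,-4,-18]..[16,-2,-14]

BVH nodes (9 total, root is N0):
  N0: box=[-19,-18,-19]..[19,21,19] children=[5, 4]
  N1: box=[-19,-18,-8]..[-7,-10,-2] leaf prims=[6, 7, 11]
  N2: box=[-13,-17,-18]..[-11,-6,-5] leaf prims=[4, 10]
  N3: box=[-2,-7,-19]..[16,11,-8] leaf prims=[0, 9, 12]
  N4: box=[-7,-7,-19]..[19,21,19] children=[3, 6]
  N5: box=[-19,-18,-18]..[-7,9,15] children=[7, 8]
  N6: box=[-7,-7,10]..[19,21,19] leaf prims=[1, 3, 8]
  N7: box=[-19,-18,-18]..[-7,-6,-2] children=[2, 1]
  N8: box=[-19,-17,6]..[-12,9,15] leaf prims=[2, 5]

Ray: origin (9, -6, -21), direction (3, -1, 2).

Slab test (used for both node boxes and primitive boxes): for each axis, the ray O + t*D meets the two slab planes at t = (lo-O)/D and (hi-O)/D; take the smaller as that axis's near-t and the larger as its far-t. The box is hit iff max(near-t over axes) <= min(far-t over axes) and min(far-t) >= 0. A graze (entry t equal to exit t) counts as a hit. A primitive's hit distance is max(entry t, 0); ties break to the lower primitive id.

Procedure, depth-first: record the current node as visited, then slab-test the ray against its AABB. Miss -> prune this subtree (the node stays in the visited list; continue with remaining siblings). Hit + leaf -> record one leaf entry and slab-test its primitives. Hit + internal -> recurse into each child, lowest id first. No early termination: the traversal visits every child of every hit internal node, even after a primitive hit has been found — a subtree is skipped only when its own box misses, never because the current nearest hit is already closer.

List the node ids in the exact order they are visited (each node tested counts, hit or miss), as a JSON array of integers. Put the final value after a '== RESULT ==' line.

Trace the traversal:
N0 x:[-28/3,10/3] y:[-27,12] z:[1,20] -> hit [1,10/3], descend [4, 5]
  N4 x:[-16/3,10/3] y:[-27,1] z:[1,20] -> hit [1,1], descend [3, 6]
    N3 x:[-11/3,7/3] y:[-17,1] z:[1,13/2] -> hit [1,1] leaf, test {P0(miss), P9(miss), P12(miss)}
    N6 x:[-16/3,10/3] y:[-27,1] z:[31/2,20] -> miss, prune
  N5 x:[-28/3,-16/3] y:[-15,12] z:[3/2,18] -> miss, prune

5 AABB tests over nodes [0, 4, 3, 6, 5]; 1 leaf entered; closest miss.

== RESULT ==
[0, 4, 3, 6, 5]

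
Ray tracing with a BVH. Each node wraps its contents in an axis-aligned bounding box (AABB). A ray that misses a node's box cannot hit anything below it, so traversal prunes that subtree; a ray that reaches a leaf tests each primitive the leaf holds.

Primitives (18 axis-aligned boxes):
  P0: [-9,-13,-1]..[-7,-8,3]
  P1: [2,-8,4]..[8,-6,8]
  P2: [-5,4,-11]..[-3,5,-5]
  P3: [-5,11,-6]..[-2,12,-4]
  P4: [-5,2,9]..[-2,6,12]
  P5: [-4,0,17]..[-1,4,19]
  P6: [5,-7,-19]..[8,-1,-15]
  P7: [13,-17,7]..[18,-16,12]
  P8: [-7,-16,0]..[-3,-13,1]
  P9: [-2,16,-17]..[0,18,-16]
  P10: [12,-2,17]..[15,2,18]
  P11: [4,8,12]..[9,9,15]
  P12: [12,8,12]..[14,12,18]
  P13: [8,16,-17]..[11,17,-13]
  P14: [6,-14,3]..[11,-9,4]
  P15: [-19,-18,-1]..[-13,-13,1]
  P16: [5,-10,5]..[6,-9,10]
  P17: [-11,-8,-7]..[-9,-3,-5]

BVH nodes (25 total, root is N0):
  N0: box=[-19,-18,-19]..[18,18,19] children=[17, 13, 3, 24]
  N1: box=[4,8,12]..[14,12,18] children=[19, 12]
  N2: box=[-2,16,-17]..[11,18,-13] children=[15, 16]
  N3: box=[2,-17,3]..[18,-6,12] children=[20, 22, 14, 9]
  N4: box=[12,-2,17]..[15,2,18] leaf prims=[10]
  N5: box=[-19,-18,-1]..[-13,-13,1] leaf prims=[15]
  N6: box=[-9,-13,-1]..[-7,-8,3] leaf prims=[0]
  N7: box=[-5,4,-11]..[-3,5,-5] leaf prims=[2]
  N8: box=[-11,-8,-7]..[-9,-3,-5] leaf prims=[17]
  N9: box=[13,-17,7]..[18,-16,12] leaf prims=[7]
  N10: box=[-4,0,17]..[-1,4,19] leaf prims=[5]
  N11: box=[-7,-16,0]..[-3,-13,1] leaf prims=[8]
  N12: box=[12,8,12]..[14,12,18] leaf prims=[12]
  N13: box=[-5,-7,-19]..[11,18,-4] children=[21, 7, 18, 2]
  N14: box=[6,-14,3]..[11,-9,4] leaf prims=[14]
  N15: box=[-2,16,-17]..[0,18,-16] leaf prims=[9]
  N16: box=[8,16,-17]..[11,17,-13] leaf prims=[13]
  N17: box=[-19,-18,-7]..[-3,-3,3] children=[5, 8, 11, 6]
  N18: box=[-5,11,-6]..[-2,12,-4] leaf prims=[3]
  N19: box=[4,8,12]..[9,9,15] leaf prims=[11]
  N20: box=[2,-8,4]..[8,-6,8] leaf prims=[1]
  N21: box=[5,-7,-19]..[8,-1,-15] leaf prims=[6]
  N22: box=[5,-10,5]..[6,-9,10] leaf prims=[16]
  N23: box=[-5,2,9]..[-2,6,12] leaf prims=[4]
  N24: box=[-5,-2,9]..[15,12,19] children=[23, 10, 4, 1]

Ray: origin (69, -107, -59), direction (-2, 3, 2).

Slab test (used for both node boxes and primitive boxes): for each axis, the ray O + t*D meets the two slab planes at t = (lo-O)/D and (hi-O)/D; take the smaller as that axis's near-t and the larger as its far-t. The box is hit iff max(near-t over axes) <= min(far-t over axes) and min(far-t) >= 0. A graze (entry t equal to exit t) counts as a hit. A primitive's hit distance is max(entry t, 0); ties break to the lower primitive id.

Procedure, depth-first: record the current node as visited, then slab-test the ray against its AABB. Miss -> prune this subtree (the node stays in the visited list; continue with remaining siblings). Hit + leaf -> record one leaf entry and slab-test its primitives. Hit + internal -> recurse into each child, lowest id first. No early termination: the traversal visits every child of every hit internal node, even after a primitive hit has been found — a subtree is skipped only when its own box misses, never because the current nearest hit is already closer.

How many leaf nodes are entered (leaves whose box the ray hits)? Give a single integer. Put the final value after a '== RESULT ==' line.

Traverse from the root:
N0 x:[51/2,44] y:[89/3,125/3] z:[20,39] -> hit [89/3,39], descend [3, 13, 17, 24]
  N3 x:[51/2,67/2] y:[30,101/3] z:[31,71/2] -> hit [31,67/2], descend [9, 14, 20, 22]
    N9 x:[51/2,28] y:[30,91/3] z:[33,71/2] -> miss, prune
    N14 x:[29,63/2] y:[31,98/3] z:[31,63/2] -> hit [31,63/2] leaf, test {P14@t=31}
    N20 x:[61/2,67/2] y:[33,101/3] z:[63/2,67/2] -> hit [33,67/2] leaf, test {P1@t=33}
    N22 x:[63/2,32] y:[97/3,98/3] z:[32,69/2] -> miss, prune
  N13 x:[29,37] y:[100/3,125/3] z:[20,55/2] -> miss, prune
  N17 x:[36,44] y:[89/3,104/3] z:[26,31] -> miss, prune
  N24 x:[27,37] y:[35,119/3] z:[34,39] -> hit [35,37], descend [1, 4, 10, 23]
    N1 x:[55/2,65/2] y:[115/3,119/3] z:[71/2,77/2] -> miss, prune
    N4 x:[27,57/2] y:[35,109/3] z:[38,77/2] -> miss, prune
    N10 x:[35,73/2] y:[107/3,37] z:[38,39] -> miss, prune
    N23 x:[71/2,37] y:[109/3,113/3] z:[34,71/2] -> miss, prune

Summary -> nodes [0, 3, 9, 14, 20, 22, 13, 17, 24, 1, 4, 10, 23]; box-tests=13; leaf-entries=2; first=P14

== RESULT ==
2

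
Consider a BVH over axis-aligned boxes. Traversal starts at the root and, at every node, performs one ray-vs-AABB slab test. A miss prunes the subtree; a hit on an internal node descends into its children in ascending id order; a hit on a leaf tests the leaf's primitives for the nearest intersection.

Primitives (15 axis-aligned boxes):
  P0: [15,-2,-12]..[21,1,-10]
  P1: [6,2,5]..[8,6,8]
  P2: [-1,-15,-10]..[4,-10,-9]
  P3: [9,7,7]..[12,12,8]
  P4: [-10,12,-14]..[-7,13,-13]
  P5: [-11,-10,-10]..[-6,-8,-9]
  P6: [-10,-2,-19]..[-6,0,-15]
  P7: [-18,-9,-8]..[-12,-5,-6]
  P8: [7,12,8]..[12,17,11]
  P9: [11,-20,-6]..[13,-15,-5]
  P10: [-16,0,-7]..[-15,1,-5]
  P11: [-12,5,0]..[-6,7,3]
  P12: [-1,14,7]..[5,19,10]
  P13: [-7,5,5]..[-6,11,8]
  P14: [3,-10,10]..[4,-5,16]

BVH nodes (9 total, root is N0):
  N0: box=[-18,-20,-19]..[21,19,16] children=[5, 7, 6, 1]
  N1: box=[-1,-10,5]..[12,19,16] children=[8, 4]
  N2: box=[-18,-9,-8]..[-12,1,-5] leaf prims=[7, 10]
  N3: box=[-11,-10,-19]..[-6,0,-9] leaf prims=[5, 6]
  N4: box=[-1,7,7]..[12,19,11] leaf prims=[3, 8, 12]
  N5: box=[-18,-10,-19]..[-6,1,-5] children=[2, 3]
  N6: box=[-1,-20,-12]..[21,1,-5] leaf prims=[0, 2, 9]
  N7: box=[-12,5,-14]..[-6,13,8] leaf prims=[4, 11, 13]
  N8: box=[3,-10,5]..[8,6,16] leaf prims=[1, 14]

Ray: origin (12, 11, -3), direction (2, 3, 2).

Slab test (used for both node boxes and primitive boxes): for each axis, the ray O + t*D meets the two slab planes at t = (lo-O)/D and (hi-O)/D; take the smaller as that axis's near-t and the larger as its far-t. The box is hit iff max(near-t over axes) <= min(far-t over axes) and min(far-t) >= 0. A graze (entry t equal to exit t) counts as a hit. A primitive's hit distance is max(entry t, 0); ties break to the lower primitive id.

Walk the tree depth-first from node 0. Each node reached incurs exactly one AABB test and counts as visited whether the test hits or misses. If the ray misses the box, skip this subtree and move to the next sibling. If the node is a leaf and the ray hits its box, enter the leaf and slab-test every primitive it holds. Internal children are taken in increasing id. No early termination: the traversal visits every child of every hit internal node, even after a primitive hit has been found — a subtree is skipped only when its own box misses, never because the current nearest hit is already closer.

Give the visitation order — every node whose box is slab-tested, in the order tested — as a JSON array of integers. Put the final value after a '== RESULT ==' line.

Trace the traversal:
N0 x:[-15,9/2] y:[-31/3,8/3] z:[-8,19/2] -> hit [-8,8/3], descend [1, 5, 6, 7]
  N1 x:[-13/2,0] y:[-7,8/3] z:[4,19/2] -> miss, prune
  N5 x:[-15,-9] y:[-7,-10/3] z:[-8,-1] -> miss, prune
  N6 x:[-13/2,9/2] y:[-31/3,-10/3] z:[-9/2,-1] -> miss, prune
  N7 x:[-12,-9] y:[-2,2/3] z:[-11/2,11/2] -> miss, prune

Summary -> nodes [0, 1, 5, 6, 7]; box-tests=5; leaf-entries=0; first=miss

== RESULT ==
[0, 1, 5, 6, 7]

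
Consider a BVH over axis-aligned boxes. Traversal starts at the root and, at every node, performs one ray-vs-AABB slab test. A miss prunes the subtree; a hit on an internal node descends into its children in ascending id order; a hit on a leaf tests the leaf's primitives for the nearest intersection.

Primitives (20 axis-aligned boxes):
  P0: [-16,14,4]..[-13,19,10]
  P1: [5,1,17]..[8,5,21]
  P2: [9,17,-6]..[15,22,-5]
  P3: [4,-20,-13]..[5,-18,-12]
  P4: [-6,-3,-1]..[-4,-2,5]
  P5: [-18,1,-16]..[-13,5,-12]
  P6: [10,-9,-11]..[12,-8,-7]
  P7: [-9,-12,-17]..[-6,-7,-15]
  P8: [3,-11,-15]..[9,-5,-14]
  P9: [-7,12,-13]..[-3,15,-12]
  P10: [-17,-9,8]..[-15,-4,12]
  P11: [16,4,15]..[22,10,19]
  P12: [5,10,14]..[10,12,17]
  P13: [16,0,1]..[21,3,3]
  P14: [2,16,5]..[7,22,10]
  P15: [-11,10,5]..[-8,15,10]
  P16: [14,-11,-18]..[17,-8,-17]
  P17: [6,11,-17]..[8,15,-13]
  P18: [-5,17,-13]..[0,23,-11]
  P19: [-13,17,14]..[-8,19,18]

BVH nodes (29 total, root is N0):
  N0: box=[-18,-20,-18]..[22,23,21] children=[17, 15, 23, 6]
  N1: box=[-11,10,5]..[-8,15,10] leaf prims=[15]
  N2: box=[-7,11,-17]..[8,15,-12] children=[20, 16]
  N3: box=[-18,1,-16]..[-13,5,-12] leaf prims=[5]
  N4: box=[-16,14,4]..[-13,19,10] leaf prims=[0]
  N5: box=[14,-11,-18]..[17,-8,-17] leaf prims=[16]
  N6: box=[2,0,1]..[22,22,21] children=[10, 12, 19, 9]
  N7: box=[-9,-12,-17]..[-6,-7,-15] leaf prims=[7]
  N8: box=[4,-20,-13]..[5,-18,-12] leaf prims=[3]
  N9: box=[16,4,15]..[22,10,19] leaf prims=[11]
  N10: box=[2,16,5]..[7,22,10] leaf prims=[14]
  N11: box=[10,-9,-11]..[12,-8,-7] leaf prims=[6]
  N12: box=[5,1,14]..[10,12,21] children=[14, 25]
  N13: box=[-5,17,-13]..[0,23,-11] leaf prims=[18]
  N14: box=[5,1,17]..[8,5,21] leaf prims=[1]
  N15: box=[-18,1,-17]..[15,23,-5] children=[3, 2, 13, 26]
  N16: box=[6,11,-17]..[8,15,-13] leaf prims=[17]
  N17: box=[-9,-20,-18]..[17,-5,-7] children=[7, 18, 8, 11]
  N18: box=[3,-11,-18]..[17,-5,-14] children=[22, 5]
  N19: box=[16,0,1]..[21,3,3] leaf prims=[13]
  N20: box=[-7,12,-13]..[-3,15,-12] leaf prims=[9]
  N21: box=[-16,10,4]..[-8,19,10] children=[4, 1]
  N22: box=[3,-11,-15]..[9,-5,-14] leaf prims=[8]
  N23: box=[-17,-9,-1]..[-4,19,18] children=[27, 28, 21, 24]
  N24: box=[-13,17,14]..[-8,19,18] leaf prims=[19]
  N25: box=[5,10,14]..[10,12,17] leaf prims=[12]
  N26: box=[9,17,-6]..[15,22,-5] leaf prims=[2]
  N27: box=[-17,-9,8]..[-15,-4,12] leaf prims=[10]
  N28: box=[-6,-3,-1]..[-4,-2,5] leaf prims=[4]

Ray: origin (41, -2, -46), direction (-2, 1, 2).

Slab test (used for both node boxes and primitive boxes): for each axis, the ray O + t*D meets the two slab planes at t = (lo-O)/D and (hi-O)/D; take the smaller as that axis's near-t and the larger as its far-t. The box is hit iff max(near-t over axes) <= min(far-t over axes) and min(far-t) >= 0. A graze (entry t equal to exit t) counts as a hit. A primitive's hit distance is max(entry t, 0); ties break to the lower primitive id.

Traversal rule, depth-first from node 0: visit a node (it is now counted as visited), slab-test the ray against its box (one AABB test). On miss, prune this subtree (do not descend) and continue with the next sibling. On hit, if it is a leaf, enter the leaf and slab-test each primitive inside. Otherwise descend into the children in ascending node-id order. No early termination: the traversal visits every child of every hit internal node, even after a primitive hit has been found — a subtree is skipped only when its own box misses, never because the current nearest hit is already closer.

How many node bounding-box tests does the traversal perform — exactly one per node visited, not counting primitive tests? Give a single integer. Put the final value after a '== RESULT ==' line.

Traverse from the root:
N0 x:[19/2,59/2] y:[-18,25] z:[14,67/2] -> hit [14,25], descend [6, 15, 17, 23]
  N6 x:[19/2,39/2] y:[2,24] z:[47/2,67/2] -> miss, prune
  N15 x:[13,59/2] y:[3,25] z:[29/2,41/2] -> hit [29/2,41/2], descend [2, 3, 13, 26]
    N2 x:[33/2,24] y:[13,17] z:[29/2,17] -> hit [33/2,17], descend [16, 20]
      N16 x:[33/2,35/2] y:[13,17] z:[29/2,33/2] -> hit [33/2,33/2] leaf, test {P17@t=33/2}
      N20 x:[22,24] y:[14,17] z:[33/2,17] -> miss, prune
    N3 x:[27,59/2] y:[3,7] z:[15,17] -> miss, prune
    N13 x:[41/2,23] y:[19,25] z:[33/2,35/2] -> miss, prune
    N26 x:[13,16] y:[19,24] z:[20,41/2] -> miss, prune
  N17 x:[12,25] y:[-18,-3] z:[14,39/2] -> miss, prune
  N23 x:[45/2,29] y:[-7,21] z:[45/2,32] -> miss, prune

order=[0, 6, 15, 2, 16, 20, 3, 13, 26, 17, 23]  |boxes|=11  |leaves|=1  hit=P17

== RESULT ==
11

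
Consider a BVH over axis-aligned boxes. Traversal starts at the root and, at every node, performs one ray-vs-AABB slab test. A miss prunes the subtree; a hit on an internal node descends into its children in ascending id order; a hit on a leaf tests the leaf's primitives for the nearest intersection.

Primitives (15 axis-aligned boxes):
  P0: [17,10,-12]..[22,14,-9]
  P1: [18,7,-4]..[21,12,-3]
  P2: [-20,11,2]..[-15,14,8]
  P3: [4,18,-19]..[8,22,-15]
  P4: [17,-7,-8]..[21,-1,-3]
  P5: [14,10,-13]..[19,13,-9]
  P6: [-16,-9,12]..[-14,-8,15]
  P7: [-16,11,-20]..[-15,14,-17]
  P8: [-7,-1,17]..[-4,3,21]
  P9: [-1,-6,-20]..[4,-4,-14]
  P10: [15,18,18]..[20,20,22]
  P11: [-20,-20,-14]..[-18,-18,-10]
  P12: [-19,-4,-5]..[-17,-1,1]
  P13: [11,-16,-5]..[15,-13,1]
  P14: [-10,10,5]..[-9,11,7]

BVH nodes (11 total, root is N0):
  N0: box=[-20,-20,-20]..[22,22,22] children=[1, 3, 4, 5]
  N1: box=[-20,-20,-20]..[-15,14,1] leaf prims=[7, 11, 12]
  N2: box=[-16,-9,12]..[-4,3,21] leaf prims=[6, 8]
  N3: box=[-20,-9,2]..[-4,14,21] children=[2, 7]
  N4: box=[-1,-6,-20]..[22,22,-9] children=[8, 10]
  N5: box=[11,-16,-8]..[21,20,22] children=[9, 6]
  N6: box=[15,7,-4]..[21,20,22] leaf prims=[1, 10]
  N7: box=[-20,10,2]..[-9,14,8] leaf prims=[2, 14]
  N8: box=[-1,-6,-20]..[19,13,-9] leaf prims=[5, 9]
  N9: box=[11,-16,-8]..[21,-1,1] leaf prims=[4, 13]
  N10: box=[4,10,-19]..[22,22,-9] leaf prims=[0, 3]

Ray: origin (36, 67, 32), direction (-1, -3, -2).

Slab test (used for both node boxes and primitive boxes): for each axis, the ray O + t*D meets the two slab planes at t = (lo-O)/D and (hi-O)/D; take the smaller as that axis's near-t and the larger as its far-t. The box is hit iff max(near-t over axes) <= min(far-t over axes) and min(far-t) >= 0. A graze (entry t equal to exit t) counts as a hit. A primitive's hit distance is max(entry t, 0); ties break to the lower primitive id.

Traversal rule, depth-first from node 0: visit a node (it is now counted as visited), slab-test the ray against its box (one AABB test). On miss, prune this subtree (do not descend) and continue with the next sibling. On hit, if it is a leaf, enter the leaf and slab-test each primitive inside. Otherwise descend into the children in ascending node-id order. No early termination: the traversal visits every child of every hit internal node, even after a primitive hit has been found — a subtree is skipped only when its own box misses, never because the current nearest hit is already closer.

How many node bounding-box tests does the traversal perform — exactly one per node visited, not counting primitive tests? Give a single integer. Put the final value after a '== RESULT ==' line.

Walk:
N0 x:[14,56] y:[15,29] z:[5,26] -> hit [15,26], descend [1, 3, 4, 5]
  N1 x:[51,56] y:[53/3,29] z:[31/2,26] -> miss, prune
  N3 x:[40,56] y:[53/3,76/3] z:[11/2,15] -> miss, prune
  N4 x:[14,37] y:[15,73/3] z:[41/2,26] -> hit [41/2,73/3], descend [8, 10]
    N8 x:[17,37] y:[18,73/3] z:[41/2,26] -> hit [41/2,73/3] leaf, test {P5(miss), P9(miss)}
    N10 x:[14,32] y:[15,19] z:[41/2,51/2] -> miss, prune
  N5 x:[15,25] y:[47/3,83/3] z:[5,20] -> hit [47/3,20], descend [6, 9]
    N6 x:[15,21] y:[47/3,20] z:[5,18] -> hit [47/3,18] leaf, test {P1(miss), P10(miss)}
    N9 x:[15,25] y:[68/3,83/3] z:[31/2,20] -> miss, prune

9 AABB tests over nodes [0, 1, 3, 4, 8, 10, 5, 6, 9]; 2 leaves entered; closest miss.

== RESULT ==
9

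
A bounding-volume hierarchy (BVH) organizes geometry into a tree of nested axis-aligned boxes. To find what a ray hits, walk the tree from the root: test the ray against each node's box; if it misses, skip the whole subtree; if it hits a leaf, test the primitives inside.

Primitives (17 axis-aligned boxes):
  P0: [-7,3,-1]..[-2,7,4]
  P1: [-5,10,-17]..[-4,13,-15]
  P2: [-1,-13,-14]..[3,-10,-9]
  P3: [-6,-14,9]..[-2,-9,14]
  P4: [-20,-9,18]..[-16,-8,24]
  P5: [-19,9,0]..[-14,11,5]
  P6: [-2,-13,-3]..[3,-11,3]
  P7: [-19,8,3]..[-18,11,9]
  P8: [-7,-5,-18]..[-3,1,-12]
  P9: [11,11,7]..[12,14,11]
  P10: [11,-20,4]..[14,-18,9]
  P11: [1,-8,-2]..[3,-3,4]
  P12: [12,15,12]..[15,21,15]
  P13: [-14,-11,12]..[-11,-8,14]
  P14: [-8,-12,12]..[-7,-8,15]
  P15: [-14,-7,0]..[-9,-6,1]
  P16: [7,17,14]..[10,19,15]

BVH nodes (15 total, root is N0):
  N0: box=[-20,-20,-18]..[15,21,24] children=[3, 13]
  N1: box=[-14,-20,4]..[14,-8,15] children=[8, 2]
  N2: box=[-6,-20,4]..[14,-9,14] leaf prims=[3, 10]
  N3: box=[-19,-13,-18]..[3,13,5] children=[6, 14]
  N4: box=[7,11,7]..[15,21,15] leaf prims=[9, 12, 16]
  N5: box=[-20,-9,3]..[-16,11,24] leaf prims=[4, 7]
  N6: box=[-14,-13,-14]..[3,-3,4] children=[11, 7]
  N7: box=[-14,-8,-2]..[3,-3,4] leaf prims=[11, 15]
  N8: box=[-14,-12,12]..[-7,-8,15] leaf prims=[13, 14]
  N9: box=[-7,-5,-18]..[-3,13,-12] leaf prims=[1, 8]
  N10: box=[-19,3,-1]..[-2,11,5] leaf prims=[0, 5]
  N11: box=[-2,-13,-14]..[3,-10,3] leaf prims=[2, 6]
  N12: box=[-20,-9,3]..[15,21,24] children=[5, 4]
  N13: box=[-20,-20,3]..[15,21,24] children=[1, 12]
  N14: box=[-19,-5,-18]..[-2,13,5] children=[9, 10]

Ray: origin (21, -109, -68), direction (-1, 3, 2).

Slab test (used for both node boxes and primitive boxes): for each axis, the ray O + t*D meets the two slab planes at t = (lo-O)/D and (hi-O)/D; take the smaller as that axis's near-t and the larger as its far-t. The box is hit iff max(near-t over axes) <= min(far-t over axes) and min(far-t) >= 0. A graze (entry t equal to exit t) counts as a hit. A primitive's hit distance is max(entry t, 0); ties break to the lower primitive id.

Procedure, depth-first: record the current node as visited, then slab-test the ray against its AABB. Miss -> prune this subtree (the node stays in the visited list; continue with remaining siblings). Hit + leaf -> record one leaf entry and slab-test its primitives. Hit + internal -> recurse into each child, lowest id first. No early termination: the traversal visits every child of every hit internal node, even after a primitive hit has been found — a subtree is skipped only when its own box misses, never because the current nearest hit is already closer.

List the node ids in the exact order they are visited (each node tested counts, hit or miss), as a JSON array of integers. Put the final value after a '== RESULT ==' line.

Trace the traversal:
N0 x:[6,41] y:[89/3,130/3] z:[25,46] -> hit [89/3,41], descend [3, 13]
  N3 x:[18,40] y:[32,122/3] z:[25,73/2] -> hit [32,73/2], descend [6, 14]
    N6 x:[18,35] y:[32,106/3] z:[27,36] -> hit [32,35], descend [7, 11]
      N7 x:[18,35] y:[101/3,106/3] z:[33,36] -> hit [101/3,35] leaf, test {P11(miss), P15@t=34}
      N11 x:[18,23] y:[32,33] z:[27,71/2] -> miss, prune
    N14 x:[23,40] y:[104/3,122/3] z:[25,73/2] -> hit [104/3,73/2], descend [9, 10]
      N9 x:[24,28] y:[104/3,122/3] z:[25,28] -> miss, prune
      N10 x:[23,40] y:[112/3,40] z:[67/2,73/2] -> miss, prune
  N13 x:[6,41] y:[89/3,130/3] z:[71/2,46] -> hit [71/2,41], descend [1, 12]
    N1 x:[7,35] y:[89/3,101/3] z:[36,83/2] -> miss, prune
    N12 x:[6,41] y:[100/3,130/3] z:[71/2,46] -> hit [71/2,41], descend [4, 5]
      N4 x:[6,14] y:[40,130/3] z:[75/2,83/2] -> miss, prune
      N5 x:[37,41] y:[100/3,40] z:[71/2,46] -> hit [37,40] leaf, test {P4(miss), P7(miss)}

Visited [0, 3, 6, 7, 11, 14, 9, 10, 13, 1, 12, 4, 5]. Tests: 13 box, 2 leaf. Nearest: P15.

== RESULT ==
[0, 3, 6, 7, 11, 14, 9, 10, 13, 1, 12, 4, 5]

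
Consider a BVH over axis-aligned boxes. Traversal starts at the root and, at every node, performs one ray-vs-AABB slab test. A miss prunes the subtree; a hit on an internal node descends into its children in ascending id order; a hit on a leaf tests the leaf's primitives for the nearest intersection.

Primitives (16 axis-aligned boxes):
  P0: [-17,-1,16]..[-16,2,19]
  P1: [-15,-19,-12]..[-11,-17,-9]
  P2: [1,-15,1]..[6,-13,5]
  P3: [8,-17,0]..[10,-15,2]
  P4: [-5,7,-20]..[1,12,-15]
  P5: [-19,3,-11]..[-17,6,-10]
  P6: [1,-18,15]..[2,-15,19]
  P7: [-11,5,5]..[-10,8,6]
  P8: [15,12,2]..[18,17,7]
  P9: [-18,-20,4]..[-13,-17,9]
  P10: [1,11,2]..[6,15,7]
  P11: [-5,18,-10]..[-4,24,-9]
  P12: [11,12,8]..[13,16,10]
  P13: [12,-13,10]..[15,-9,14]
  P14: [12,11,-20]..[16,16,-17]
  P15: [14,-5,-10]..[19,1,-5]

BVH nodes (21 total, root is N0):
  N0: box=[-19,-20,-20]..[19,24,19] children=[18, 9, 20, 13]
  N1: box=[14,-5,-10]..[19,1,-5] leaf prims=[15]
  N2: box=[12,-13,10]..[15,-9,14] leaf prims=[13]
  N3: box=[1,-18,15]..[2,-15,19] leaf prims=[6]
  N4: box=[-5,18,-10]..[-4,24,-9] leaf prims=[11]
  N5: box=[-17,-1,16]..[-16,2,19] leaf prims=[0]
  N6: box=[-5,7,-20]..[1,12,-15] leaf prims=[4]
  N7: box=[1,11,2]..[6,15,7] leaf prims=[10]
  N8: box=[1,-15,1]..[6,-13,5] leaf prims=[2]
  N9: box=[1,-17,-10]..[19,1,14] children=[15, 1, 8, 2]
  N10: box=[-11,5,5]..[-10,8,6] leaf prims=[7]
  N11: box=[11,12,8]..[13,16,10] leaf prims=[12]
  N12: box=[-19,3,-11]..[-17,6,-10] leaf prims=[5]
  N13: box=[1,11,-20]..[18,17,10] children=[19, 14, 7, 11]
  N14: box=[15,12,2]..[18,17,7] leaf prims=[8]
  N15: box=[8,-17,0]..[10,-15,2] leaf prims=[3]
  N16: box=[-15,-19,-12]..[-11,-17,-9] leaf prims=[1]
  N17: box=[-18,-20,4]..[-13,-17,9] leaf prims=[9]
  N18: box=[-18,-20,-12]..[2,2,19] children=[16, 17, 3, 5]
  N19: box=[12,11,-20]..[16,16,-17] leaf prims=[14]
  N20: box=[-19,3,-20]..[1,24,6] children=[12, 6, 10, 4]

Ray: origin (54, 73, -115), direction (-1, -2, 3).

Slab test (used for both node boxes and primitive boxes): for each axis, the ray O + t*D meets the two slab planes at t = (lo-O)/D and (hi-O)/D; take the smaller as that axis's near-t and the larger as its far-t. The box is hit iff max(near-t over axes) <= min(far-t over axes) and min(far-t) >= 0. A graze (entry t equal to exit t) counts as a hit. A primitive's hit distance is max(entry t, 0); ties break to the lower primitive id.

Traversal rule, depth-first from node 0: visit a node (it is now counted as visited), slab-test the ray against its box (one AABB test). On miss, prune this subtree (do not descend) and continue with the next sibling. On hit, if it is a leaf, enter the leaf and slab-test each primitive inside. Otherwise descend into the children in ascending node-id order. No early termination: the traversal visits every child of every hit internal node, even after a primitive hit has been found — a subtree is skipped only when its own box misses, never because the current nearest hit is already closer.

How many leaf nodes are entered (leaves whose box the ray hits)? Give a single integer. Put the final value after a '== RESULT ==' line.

Traverse from the root:
N0 x:[35,73] y:[49/2,93/2] z:[95/3,134/3] -> hit [35,134/3], descend [9, 13, 18, 20]
  N9 x:[35,53] y:[36,45] z:[35,43] -> hit [36,43], descend [1, 2, 8, 15]
    N1 x:[35,40] y:[36,39] z:[35,110/3] -> hit [36,110/3] leaf, test {P15@t=36}
    N2 x:[39,42] y:[41,43] z:[125/3,43] -> hit [125/3,42] leaf, test {P13@t=125/3}
    N8 x:[48,53] y:[43,44] z:[116/3,40] -> miss, prune
    N15 x:[44,46] y:[44,45] z:[115/3,39] -> miss, prune
  N13 x:[36,53] y:[28,31] z:[95/3,125/3] -> miss, prune
  N18 x:[52,72] y:[71/2,93/2] z:[103/3,134/3] -> miss, prune
  N20 x:[53,73] y:[49/2,35] z:[95/3,121/3] -> miss, prune

Summary -> nodes [0, 9, 1, 2, 8, 15, 13, 18, 20]; box-tests=9; leaf-entries=2; first=P15

== RESULT ==
2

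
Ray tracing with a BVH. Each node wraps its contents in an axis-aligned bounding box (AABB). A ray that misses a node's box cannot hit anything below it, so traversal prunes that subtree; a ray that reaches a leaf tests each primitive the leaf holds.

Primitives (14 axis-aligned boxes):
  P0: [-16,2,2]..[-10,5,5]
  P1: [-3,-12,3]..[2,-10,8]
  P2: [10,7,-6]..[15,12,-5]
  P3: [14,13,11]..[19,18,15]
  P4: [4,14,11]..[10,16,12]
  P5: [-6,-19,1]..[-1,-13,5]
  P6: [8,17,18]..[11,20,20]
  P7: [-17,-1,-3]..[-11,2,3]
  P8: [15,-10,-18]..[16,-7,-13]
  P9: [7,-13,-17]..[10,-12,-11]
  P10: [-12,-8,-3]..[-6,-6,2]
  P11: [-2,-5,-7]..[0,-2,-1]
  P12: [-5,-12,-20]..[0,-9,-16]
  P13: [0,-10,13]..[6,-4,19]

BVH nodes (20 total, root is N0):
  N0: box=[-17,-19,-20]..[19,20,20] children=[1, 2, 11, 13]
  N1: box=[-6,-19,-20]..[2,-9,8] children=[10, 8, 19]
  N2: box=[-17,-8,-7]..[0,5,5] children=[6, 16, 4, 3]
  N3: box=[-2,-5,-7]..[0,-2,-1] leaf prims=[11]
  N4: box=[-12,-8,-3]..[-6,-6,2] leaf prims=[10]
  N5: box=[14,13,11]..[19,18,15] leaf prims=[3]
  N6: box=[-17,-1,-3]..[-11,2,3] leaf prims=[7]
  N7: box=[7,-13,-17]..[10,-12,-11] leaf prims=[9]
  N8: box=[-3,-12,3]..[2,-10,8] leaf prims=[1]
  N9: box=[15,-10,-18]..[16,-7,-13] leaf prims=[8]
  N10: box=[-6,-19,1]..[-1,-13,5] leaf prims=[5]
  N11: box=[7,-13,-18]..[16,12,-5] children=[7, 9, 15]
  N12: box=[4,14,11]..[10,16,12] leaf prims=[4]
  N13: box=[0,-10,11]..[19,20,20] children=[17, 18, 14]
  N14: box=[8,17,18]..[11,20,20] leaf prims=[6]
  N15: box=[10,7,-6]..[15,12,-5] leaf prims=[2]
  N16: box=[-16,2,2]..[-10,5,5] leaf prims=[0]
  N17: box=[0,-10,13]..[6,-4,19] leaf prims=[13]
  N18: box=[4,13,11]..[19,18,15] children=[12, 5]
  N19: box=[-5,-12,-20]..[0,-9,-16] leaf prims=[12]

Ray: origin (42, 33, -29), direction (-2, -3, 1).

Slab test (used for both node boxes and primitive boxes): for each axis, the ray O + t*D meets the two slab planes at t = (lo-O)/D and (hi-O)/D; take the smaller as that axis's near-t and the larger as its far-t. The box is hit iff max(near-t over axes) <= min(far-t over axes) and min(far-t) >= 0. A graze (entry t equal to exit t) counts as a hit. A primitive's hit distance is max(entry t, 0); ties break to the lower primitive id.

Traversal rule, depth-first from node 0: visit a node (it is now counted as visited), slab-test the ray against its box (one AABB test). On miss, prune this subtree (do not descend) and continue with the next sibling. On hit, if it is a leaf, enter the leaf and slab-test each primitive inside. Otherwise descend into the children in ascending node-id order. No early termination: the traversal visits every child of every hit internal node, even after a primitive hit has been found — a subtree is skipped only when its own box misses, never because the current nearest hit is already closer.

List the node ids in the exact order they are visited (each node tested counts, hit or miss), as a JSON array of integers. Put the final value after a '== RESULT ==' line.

Traverse from the root:
N0 x:[23/2,59/2] y:[13/3,52/3] z:[9,49] -> hit [23/2,52/3], descend [1, 2, 11, 13]
  N1 x:[20,24] y:[14,52/3] z:[9,37] -> miss, prune
  N2 x:[21,59/2] y:[28/3,41/3] z:[22,34] -> miss, prune
  N11 x:[13,35/2] y:[7,46/3] z:[11,24] -> hit [13,46/3], descend [7, 9, 15]
    N7 x:[16,35/2] y:[15,46/3] z:[12,18] -> miss, prune
    N9 x:[13,27/2] y:[40/3,43/3] z:[11,16] -> hit [40/3,27/2] leaf, test {P8@t=40/3}
    N15 x:[27/2,16] y:[7,26/3] z:[23,24] -> miss, prune
  N13 x:[23/2,21] y:[13/3,43/3] z:[40,49] -> miss, prune

Visited [0, 1, 2, 11, 7, 9, 15, 13]. Tests: 8 box, 1 leaf. Nearest: P8.

== RESULT ==
[0, 1, 2, 11, 7, 9, 15, 13]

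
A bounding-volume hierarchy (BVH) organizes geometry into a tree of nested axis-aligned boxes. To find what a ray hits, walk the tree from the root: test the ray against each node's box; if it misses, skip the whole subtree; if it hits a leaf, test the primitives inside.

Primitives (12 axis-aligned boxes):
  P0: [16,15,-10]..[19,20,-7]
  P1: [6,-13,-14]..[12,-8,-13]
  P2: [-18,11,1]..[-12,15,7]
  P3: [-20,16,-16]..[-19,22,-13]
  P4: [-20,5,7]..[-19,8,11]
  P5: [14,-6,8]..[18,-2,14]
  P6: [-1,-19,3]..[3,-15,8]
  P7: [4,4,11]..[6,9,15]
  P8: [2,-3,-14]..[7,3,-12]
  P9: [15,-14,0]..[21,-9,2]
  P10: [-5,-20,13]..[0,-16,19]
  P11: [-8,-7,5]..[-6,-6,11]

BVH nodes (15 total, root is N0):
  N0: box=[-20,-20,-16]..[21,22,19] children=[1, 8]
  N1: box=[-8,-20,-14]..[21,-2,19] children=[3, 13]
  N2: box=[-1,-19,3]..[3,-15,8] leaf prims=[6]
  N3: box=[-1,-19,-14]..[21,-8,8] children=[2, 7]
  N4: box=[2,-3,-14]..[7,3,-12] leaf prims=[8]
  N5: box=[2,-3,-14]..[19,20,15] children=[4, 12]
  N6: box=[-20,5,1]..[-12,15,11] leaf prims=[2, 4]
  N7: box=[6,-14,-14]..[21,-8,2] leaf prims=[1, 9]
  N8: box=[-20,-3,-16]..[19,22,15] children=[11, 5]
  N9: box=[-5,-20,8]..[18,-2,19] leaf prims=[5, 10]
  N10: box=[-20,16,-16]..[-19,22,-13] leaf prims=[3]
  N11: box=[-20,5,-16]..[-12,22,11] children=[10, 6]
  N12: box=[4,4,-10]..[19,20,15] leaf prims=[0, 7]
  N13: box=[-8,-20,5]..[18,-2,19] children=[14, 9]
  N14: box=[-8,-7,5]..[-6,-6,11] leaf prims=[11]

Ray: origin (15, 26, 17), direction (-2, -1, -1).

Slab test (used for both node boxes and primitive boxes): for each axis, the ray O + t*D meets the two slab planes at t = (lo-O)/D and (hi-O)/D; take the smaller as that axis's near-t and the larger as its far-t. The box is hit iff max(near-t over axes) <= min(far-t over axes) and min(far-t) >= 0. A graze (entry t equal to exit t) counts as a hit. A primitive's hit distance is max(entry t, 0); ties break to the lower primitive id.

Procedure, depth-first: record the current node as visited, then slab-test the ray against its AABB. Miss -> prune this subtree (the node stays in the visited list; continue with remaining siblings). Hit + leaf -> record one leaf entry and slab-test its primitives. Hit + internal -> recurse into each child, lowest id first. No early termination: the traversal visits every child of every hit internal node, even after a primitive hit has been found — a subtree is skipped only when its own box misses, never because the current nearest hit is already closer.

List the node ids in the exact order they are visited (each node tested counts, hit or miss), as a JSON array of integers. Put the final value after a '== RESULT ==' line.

Traverse from the root:
N0 x:[-3,35/2] y:[4,46] z:[-2,33] -> hit [4,35/2], descend [1, 8]
  N1 x:[-3,23/2] y:[28,46] z:[-2,31] -> miss, prune
  N8 x:[-2,35/2] y:[4,29] z:[2,33] -> hit [4,35/2], descend [5, 11]
    N5 x:[-2,13/2] y:[6,29] z:[2,31] -> hit [6,13/2], descend [4, 12]
      N4 x:[4,13/2] y:[23,29] z:[29,31] -> miss, prune
      N12 x:[-2,11/2] y:[6,22] z:[2,27] -> miss, prune
    N11 x:[27/2,35/2] y:[4,21] z:[6,33] -> hit [27/2,35/2], descend [6, 10]
      N6 x:[27/2,35/2] y:[11,21] z:[6,16] -> hit [27/2,16] leaf, test {P2@t=27/2, P4(miss)}
      N10 x:[17,35/2] y:[4,10] z:[30,33] -> miss, prune

9 AABB tests over nodes [0, 1, 8, 5, 4, 12, 11, 6, 10]; 1 leaf entered; closest P2.

== RESULT ==
[0, 1, 8, 5, 4, 12, 11, 6, 10]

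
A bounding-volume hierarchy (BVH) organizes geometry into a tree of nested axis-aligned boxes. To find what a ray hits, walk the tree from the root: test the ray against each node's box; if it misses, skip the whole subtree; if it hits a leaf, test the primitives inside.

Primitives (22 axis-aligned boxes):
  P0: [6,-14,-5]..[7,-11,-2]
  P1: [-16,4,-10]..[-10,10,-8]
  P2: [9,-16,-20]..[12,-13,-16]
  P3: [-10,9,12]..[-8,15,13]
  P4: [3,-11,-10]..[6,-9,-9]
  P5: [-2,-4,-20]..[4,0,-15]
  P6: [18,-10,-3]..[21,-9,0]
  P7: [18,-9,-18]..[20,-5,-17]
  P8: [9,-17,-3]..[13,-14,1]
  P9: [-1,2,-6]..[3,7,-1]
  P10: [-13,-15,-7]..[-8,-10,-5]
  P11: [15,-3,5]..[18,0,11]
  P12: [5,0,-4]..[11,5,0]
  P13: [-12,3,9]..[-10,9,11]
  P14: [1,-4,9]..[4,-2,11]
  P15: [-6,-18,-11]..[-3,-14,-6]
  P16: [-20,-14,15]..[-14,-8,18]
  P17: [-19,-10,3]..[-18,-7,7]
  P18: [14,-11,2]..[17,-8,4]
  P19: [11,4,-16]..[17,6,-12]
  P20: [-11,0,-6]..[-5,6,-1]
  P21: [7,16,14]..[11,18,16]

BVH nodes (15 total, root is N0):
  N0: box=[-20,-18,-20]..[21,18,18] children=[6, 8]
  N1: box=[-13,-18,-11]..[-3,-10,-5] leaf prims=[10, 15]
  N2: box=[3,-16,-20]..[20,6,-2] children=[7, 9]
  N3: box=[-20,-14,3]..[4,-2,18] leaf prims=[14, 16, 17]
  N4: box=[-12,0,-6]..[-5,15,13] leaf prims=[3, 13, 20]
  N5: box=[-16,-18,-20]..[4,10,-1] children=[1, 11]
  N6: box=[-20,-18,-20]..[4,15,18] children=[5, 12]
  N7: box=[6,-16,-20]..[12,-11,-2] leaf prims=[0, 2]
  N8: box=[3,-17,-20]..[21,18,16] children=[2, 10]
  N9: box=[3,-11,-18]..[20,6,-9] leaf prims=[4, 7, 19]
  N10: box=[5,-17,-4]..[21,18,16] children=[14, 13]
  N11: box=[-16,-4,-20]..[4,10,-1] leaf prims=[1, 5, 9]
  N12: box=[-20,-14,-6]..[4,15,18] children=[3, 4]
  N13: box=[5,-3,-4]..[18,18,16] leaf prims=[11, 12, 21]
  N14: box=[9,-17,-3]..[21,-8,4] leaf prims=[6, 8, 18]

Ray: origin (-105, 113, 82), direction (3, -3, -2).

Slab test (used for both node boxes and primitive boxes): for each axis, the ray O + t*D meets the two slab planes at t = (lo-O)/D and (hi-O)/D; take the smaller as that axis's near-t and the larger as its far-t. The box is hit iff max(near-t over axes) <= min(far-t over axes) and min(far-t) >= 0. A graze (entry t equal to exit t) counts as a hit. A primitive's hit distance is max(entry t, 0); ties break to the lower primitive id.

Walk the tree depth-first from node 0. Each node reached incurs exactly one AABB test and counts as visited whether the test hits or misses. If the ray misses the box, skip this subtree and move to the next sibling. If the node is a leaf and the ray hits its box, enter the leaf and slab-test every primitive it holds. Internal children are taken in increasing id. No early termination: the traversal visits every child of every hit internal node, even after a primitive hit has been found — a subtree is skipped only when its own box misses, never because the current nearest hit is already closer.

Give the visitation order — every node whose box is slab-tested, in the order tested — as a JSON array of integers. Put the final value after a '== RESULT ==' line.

Walk:
N0 x:[85/3,42] y:[95/3,131/3] z:[32,51] -> hit [32,42], descend [6, 8]
  N6 x:[85/3,109/3] y:[98/3,131/3] z:[32,51] -> hit [98/3,109/3], descend [5, 12]
    N5 x:[89/3,109/3] y:[103/3,131/3] z:[83/2,51] -> miss, prune
    N12 x:[85/3,109/3] y:[98/3,127/3] z:[32,44] -> hit [98/3,109/3], descend [3, 4]
      N3 x:[85/3,109/3] y:[115/3,127/3] z:[32,79/2] -> miss, prune
      N4 x:[31,100/3] y:[98/3,113/3] z:[69/2,44] -> miss, prune
  N8 x:[36,42] y:[95/3,130/3] z:[33,51] -> hit [36,42], descend [2, 10]
    N2 x:[36,125/3] y:[107/3,43] z:[42,51] -> miss, prune
    N10 x:[110/3,42] y:[95/3,130/3] z:[33,43] -> hit [110/3,42], descend [13, 14]
      N13 x:[110/3,41] y:[95/3,116/3] z:[33,43] -> hit [110/3,116/3] leaf, test {P11(miss), P12(miss), P21(miss)}
      N14 x:[38,42] y:[121/3,130/3] z:[39,85/2] -> hit [121/3,42] leaf, test {P6@t=41, P8(miss), P18(miss)}

Summary -> nodes [0, 6, 5, 12, 3, 4, 8, 2, 10, 13, 14]; box-tests=11; leaf-entries=2; first=P6

== RESULT ==
[0, 6, 5, 12, 3, 4, 8, 2, 10, 13, 14]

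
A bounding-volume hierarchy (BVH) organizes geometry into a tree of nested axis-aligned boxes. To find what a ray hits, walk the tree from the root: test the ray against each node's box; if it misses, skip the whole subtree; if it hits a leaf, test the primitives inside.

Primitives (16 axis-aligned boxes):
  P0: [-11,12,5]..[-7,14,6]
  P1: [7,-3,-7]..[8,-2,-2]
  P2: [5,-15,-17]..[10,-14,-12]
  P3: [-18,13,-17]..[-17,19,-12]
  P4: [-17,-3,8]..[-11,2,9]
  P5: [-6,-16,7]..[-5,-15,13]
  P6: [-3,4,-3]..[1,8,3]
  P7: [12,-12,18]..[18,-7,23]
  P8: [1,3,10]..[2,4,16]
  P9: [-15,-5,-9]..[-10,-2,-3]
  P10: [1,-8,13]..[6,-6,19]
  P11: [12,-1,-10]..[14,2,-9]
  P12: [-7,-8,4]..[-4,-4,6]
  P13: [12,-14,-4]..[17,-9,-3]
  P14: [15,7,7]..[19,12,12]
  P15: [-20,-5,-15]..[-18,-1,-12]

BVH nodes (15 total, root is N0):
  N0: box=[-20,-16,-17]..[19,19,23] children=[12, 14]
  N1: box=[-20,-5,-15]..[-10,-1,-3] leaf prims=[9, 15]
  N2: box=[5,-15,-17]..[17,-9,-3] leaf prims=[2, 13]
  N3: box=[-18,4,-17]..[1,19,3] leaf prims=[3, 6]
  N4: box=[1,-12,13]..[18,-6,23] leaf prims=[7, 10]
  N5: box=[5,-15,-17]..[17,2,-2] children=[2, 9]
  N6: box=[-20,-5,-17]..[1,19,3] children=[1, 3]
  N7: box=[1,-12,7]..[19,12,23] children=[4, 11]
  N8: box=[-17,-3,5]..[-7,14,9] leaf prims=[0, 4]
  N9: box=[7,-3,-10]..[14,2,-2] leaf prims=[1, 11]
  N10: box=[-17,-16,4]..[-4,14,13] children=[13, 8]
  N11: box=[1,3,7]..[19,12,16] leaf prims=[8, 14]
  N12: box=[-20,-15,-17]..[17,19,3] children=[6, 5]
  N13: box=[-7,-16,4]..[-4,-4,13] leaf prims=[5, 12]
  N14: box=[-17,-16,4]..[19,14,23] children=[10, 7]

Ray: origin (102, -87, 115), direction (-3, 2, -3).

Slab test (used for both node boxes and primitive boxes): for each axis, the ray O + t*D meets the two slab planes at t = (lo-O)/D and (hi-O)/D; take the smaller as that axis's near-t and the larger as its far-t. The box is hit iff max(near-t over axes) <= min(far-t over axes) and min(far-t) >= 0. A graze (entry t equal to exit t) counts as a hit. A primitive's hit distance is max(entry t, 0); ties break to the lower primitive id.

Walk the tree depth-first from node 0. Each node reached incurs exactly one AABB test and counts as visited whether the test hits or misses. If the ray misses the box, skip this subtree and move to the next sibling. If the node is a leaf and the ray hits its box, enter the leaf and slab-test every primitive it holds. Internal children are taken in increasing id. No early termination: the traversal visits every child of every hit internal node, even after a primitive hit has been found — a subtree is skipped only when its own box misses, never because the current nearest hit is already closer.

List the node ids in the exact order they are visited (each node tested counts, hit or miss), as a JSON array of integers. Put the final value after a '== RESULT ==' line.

Traverse from the root:
N0 x:[83/3,122/3] y:[71/2,53] z:[92/3,44] -> hit [71/2,122/3], descend [12, 14]
  N12 x:[85/3,122/3] y:[36,53] z:[112/3,44] -> hit [112/3,122/3], descend [5, 6]
    N5 x:[85/3,97/3] y:[36,89/2] z:[39,44] -> miss, prune
    N6 x:[101/3,122/3] y:[41,53] z:[112/3,44] -> miss, prune
  N14 x:[83/3,119/3] y:[71/2,101/2] z:[92/3,37] -> hit [71/2,37], descend [7, 10]
    N7 x:[83/3,101/3] y:[75/2,99/2] z:[92/3,36] -> miss, prune
    N10 x:[106/3,119/3] y:[71/2,101/2] z:[34,37] -> hit [71/2,37], descend [8, 13]
      N8 x:[109/3,119/3] y:[42,101/2] z:[106/3,110/3] -> miss, prune
      N13 x:[106/3,109/3] y:[71/2,83/2] z:[34,37] -> hit [71/2,109/3] leaf, test {P5@t=107/3, P12(miss)}

Summary -> nodes [0, 12, 5, 6, 14, 7, 10, 8, 13]; box-tests=9; leaf-entries=1; first=P5

== RESULT ==
[0, 12, 5, 6, 14, 7, 10, 8, 13]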